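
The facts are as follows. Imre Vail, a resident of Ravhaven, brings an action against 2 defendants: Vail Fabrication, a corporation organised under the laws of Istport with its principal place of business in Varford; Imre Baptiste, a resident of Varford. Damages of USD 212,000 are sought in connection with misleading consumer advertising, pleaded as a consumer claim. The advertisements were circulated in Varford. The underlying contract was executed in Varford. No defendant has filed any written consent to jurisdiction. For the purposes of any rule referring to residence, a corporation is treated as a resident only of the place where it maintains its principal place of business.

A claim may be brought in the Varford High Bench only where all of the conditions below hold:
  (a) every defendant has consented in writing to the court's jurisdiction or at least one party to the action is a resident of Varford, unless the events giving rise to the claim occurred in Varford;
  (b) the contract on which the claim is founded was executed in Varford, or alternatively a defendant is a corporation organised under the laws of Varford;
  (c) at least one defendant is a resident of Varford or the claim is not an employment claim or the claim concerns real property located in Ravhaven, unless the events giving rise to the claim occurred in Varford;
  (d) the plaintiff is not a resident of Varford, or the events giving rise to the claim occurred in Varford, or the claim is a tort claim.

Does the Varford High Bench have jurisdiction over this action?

Yes

The Varford High Bench:
  (a) Vail Fabrication resides in Varford — that alternative is enough. Met.
  (b) The contract was executed in Varford — that alternative is enough. Satisfied.
  (c) Vail Fabrication resides in Varford, so this disjunct is met. Met.
  (d) The plaintiff resides in Ravhaven, which is not Varford, so this disjunct is met. Condition met.
  → The court has jurisdiction.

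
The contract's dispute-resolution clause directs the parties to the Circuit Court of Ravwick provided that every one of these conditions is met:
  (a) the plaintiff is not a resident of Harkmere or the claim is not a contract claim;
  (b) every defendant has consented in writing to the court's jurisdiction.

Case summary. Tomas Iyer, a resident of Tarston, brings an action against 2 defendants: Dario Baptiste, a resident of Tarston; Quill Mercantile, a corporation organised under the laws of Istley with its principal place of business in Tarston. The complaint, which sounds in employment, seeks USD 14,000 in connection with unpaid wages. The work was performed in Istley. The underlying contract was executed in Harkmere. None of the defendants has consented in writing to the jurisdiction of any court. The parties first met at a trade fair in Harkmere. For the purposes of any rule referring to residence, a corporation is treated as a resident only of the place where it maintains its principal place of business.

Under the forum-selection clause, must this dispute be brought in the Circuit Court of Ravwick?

The Circuit Court of Ravwick:
  (a) The plaintiff resides in Tarston, which is not Harkmere, so one alternative holds. Satisfied.
  (b) No such written consent has been filed. Not satisfied.
  → Forum clause is not triggered.

No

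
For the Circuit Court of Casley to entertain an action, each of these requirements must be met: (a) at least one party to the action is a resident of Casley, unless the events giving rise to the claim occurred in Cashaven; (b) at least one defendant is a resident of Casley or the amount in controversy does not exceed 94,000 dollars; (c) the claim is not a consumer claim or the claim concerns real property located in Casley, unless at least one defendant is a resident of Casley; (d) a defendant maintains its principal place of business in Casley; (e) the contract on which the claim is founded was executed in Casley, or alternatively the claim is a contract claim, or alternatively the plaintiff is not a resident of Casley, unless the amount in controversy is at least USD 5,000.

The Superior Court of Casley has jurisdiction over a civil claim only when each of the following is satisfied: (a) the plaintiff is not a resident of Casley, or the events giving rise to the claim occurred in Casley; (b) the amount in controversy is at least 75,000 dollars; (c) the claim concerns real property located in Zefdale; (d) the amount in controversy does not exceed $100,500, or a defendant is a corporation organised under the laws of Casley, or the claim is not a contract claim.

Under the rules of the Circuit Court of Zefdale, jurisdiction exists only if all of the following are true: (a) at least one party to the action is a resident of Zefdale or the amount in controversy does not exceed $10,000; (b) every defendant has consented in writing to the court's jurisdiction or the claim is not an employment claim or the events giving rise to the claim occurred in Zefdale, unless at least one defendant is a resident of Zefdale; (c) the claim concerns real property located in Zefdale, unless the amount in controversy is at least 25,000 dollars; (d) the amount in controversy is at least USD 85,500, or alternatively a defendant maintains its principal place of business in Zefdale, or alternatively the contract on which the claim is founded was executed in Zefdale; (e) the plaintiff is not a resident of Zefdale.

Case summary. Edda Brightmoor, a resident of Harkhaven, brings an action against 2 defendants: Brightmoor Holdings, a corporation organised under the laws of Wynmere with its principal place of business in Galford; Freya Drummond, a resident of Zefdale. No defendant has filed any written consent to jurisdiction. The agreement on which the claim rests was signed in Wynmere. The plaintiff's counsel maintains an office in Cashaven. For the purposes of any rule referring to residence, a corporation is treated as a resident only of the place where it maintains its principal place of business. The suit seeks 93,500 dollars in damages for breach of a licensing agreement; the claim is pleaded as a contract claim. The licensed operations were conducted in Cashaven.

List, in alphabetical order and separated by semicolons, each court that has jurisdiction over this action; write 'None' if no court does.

The Circuit Court of Casley:
  (a) No party resides in Casley. The proviso rescues it, though: the operative events occurred in Cashaven. Satisfied.
  (b) The amount in controversy is $93,500, within the USD 94,000 ceiling, so one alternative holds. Met.
  (c) The claim is a contract claim, not a consumer claim, so this disjunct is met. Met.
  (d) The corporate defendant(s) have their principal place of business in Galford, not Casley. Fails.
  (e) The claim is a contract claim, which satisfies one of the alternatives. Condition met.
  → Not every requirement is met — no jurisdiction.
The Superior Court of Casley:
  (a) The plaintiff resides in Harkhaven, which is not Casley, so one alternative holds. Satisfied.
  (b) The amount in controversy is 93,500 dollars, which meets the USD 75,000 floor. Condition met.
  (c) The claim does not concern real property. Fails.
  (d) The amount in controversy is 93,500 dollars, within the 100,500 dollars ceiling, which satisfies one of the alternatives. Condition met.
  → At least one condition fails; no jurisdiction.
The Circuit Court of Zefdale:
  (a) Freya Drummond resides in Zefdale — that alternative is enough. Satisfied.
  (b) The claim is a contract claim, not an employment claim — that alternative is enough. Satisfied.
  (c) The claim does not concern real property. However, the amount in controversy is $93,500, which meets the 25,000 dollars floor, so the 'unless' proviso supplies this condition. Condition met.
  (d) The amount in controversy is 93,500 dollars, which meets the $85,500 floor, so one alternative holds. Satisfied.
  (e) The plaintiff resides in Harkhaven, which is not Zefdale. Satisfied.
  → Every requirement is satisfied — jurisdiction.

the Circuit Court of Zefdale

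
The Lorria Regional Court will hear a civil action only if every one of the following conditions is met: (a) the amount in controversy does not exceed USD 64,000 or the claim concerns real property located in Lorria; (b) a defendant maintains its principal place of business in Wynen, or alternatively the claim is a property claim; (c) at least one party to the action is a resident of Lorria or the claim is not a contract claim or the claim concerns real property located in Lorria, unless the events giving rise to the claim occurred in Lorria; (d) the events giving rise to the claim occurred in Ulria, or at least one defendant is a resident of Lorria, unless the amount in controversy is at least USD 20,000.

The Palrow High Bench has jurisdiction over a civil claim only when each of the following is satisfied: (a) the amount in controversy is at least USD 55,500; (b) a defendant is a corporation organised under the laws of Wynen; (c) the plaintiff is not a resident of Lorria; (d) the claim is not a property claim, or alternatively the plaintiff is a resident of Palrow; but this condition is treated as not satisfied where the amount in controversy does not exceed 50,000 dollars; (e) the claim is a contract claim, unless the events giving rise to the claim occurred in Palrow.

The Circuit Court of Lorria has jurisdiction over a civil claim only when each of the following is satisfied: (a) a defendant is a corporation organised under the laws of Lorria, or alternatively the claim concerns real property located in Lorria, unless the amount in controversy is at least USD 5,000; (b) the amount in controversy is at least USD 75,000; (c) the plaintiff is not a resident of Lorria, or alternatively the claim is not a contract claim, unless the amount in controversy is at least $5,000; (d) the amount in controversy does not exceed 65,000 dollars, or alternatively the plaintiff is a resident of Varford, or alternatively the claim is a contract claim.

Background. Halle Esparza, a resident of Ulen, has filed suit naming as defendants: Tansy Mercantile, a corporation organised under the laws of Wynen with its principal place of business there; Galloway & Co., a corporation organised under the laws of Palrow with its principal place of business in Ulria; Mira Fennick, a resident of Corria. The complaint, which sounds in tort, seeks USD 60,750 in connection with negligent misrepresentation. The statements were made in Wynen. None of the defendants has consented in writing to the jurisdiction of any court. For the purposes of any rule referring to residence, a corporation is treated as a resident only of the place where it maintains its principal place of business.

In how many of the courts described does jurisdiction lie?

The Lorria Regional Court:
  (a) The amount in controversy is $60,750, within the USD 64,000 ceiling, which satisfies one of the alternatives. Condition met.
  (b) Tansy Mercantile has its principal place of business in Wynen, so this disjunct is met. Met.
  (c) The claim is a tort claim, not a contract claim — that alternative is enough. Satisfied.
  (d) The operative events occurred in Wynen, not Ulria; no defendant resides in Lorria (they reside in Wynen, Ulria, Corria) — no alternative holds. However, the amount in controversy is USD 60,750, which meets the $20,000 floor, so the 'unless' proviso supplies this condition. Condition met.
  → Jurisdiction lies.
The Palrow High Bench:
  (a) The amount in controversy is 60,750 dollars, which meets the 55,500 dollars floor. Met.
  (b) Tansy Mercantile is organised under the laws of Wynen. Met.
  (c) The plaintiff resides in Ulen, which is not Lorria. Condition met.
  (d) The claim is a tort claim, not a property claim, which satisfies one of the alternatives. And the carve-out is inapplicable — the amount in controversy is $60,750, above the USD 50,000 ceiling. Satisfied.
  (e) The claim is a tort claim, not a contract claim. Nor does the 'unless' clause help: the operative events occurred in Wynen, not Palrow. Fails.
  → No jurisdiction.
The Circuit Court of Lorria:
  (a) The corporate defendant(s) are organised in Palrow, Wynen, not Lorria; the claim does not concern real property — no alternative holds. The proviso rescues it, though: the amount in controversy is USD 60,750, which meets the 5,000 dollars floor. Satisfied.
  (b) The amount in controversy is 60,750 dollars, below the $75,000 floor. Fails.
  (c) The plaintiff resides in Ulen, which is not Lorria, so this disjunct is met. Condition met.
  (d) The amount in controversy is $60,750, within the 65,000 dollars ceiling, so this disjunct is met. Met.
  → At least one condition fails; no jurisdiction.
Courts with jurisdiction: the Lorria Regional Court — 1 in total.

1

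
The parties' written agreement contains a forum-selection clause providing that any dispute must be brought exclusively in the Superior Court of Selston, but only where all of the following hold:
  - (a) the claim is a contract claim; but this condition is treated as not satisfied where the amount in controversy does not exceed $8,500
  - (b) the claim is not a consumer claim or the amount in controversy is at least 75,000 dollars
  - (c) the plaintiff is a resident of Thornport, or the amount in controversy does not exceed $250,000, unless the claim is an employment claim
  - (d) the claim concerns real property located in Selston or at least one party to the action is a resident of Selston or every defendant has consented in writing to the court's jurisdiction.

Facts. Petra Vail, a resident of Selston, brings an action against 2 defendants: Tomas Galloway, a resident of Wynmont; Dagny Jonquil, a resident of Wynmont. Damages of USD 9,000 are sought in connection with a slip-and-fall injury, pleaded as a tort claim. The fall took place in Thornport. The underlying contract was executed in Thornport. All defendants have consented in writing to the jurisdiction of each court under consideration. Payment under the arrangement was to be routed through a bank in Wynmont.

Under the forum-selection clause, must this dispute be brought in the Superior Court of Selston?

No

The Superior Court of Selston:
  (a) The claim is a tort claim, not a contract claim. Not met.
  (b) The claim is a tort claim, not a consumer claim, so this disjunct is met. Satisfied.
  (c) The amount in controversy is 9,000 dollars, within the $250,000 ceiling, so one alternative holds. Met.
  (d) Petra Vail resides in Selston, which satisfies one of the alternatives. Satisfied.
  → The clause does not apply.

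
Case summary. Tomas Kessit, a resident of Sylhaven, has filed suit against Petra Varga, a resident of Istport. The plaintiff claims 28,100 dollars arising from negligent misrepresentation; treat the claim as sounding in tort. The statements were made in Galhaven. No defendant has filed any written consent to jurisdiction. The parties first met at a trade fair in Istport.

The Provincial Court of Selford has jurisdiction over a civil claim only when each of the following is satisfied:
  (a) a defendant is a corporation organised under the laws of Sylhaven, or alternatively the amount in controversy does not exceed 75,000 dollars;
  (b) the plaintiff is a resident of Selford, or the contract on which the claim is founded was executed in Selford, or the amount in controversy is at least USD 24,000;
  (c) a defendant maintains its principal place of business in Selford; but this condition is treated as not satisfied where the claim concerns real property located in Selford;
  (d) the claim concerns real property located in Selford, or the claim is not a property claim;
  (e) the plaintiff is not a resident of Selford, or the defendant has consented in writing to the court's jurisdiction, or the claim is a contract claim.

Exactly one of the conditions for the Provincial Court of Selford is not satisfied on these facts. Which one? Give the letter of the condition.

The Provincial Court of Selford:
  (a) The amount in controversy is $28,100, within the $75,000 ceiling, so this disjunct is met. Satisfied.
  (b) The amount in controversy is USD 28,100, which meets the USD 24,000 floor, so one alternative holds. Satisfied.
  (c) No defendant is a corporation. Condition not met.
  (d) The claim is a tort claim, not a property claim — that alternative is enough. Satisfied.
  (e) The plaintiff resides in Sylhaven, which is not Selford, so this disjunct is met. Satisfied.
Only condition (c) fails.

(c)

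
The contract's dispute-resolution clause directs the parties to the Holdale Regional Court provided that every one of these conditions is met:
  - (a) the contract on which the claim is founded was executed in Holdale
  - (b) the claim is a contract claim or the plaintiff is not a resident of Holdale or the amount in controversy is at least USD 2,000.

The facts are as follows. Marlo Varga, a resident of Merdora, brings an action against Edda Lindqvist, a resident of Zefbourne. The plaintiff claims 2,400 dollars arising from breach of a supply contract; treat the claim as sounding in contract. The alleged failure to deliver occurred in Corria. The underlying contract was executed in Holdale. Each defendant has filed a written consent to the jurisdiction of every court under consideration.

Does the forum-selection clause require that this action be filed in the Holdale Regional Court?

Yes

The Holdale Regional Court:
  (a) The contract was executed in Holdale. Condition met.
  (b) The claim is a contract claim, so one alternative holds. Condition met.
  → Forum clause is triggered.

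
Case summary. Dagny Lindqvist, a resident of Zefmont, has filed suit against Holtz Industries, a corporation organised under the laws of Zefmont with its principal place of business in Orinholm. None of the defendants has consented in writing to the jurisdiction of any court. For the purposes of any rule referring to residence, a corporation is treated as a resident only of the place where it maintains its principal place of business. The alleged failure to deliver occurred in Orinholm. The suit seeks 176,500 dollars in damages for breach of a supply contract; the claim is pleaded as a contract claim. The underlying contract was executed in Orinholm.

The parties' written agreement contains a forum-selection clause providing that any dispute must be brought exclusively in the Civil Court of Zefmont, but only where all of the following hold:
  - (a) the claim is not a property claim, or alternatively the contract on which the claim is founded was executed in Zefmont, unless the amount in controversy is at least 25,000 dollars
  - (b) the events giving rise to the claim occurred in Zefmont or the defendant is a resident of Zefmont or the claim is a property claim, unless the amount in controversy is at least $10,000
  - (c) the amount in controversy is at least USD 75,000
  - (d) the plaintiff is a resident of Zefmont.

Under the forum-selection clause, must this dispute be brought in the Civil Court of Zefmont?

Yes

The Civil Court of Zefmont:
  (a) The claim is a contract claim, not a property claim, so this disjunct is met. Satisfied.
  (b) The operative events occurred in Orinholm, not Zefmont; the defendant resides in Orinholm, not Zefmont; the claim is a contract claim, not a property claim — none of the alternatives is met. The proviso rescues it, though: the amount in controversy is 176,500 dollars, which meets the $10,000 floor. Satisfied.
  (c) The amount in controversy is USD 176,500, which meets the $75,000 floor. Met.
  (d) The plaintiff resides in Zefmont. Met.
  → The clause applies.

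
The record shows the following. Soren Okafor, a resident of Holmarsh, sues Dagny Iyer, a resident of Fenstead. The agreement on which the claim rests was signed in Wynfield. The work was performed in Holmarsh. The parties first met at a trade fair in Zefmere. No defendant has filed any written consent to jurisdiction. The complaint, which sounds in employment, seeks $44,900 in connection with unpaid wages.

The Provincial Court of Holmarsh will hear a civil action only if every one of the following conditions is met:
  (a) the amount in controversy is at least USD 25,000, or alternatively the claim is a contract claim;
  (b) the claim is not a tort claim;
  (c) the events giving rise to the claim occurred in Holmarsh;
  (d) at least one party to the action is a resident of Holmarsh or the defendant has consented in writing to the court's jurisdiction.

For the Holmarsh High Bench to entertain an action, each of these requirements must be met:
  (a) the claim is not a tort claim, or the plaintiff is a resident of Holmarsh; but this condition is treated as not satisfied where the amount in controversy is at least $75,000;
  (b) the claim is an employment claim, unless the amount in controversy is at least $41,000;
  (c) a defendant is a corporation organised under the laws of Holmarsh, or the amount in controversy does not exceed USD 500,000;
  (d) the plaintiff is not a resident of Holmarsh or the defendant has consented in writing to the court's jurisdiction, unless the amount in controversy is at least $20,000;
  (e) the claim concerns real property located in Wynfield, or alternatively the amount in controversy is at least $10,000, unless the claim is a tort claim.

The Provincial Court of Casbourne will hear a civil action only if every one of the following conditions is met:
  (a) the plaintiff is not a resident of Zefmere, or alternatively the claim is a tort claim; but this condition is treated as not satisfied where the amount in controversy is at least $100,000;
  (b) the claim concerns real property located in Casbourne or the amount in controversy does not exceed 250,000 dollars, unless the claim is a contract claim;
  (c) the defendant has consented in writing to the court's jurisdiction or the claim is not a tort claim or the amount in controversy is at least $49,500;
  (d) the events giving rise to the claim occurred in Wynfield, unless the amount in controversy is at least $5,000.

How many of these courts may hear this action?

The Provincial Court of Holmarsh:
  (a) The amount in controversy is 44,900 dollars, which meets the 25,000 dollars floor, which satisfies one of the alternatives. Met.
  (b) The claim is an employment claim, not a tort claim. Met.
  (c) The operative events occurred in Holmarsh. Condition met.
  (d) Soren Okafor resides in Holmarsh — that alternative is enough. Condition met.
  → Every requirement is satisfied — jurisdiction.
The Holmarsh High Bench:
  (a) The claim is an employment claim, not a tort claim, which satisfies one of the alternatives. The exception is not triggered, since the amount in controversy is 44,900 dollars, below the 75,000 dollars floor. Satisfied.
  (b) The claim is an employment claim. Condition met.
  (c) The amount in controversy is 44,900 dollars, within the 500,000 dollars ceiling — that alternative is enough. Condition met.
  (d) The plaintiff resides in Holmarsh; no such written consent has been filed — none of the alternatives is met. The proviso rescues it, though: the amount in controversy is 44,900 dollars, which meets the $20,000 floor. Satisfied.
  (e) The amount in controversy is 44,900 dollars, which meets the 10,000 dollars floor — that alternative is enough. Condition met.
  → Jurisdiction lies.
The Provincial Court of Casbourne:
  (a) The plaintiff resides in Holmarsh, which is not Zefmere, so this disjunct is met. The carve-out does not apply: the amount in controversy is USD 44,900, below the 100,000 dollars floor. Satisfied.
  (b) The amount in controversy is $44,900, within the $250,000 ceiling, so one alternative holds. Satisfied.
  (c) The claim is an employment claim, not a tort claim, so one alternative holds. Satisfied.
  (d) The operative events occurred in Holmarsh, not Wynfield. But the amount in controversy is 44,900 dollars, which meets the 5,000 dollars floor, and the 'unless' clause therefore excuses the requirement. Satisfied.
  → All conditions met; jurisdiction exists.
Courts with jurisdiction: the Provincial Court of Holmarsh, the Holmarsh High Bench, the Provincial Court of Casbourne — 3 in total.

3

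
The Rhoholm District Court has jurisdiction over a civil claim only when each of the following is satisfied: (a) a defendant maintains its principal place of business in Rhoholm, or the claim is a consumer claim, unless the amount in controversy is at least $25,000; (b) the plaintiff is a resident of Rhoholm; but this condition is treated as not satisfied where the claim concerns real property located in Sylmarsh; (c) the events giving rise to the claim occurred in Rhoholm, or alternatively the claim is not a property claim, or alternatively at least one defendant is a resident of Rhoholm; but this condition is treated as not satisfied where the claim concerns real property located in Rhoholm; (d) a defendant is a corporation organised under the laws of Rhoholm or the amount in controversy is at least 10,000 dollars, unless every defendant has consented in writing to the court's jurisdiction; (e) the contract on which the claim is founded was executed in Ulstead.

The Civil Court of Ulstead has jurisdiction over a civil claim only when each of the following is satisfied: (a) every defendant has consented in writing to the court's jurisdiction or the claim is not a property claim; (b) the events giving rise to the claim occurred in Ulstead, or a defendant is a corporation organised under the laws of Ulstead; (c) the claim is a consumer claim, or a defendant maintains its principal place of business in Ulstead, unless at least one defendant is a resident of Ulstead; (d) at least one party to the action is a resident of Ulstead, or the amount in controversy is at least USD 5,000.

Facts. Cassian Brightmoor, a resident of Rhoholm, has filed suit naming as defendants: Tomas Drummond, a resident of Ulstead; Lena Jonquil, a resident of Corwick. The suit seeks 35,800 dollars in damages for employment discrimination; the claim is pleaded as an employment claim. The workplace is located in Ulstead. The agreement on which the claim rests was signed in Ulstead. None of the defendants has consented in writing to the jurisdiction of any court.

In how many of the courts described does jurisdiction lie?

2

The Rhoholm District Court:
  (a) No defendant is a corporation; the claim is an employment claim, not a consumer claim — none of the alternatives is met. However, the amount in controversy is $35,800, which meets the 25,000 dollars floor, so the 'unless' proviso supplies this condition. Condition met.
  (b) The plaintiff resides in Rhoholm. And the carve-out is inapplicable — the claim does not concern real property. Condition met.
  (c) The claim is an employment claim, not a property claim — that alternative is enough. The carve-out does not apply: the claim does not concern real property. Met.
  (d) The amount in controversy is USD 35,800, which meets the USD 10,000 floor, which satisfies one of the alternatives. Met.
  (e) The contract was executed in Ulstead. Satisfied.
  → All conditions met; jurisdiction exists.
The Civil Court of Ulstead:
  (a) The claim is an employment claim, not a property claim, so one alternative holds. Condition met.
  (b) The operative events occurred in Ulstead — that alternative is enough. Satisfied.
  (c) The claim is an employment claim, not a consumer claim; no defendant is a corporation — no alternative holds. However, Tomas Drummond resides in Ulstead, so the 'unless' proviso supplies this condition. Met.
  (d) Tomas Drummond resides in Ulstead — that alternative is enough. Met.
  → Every requirement is satisfied — jurisdiction.
Courts with jurisdiction: the Rhoholm District Court, the Civil Court of Ulstead — 2 in total.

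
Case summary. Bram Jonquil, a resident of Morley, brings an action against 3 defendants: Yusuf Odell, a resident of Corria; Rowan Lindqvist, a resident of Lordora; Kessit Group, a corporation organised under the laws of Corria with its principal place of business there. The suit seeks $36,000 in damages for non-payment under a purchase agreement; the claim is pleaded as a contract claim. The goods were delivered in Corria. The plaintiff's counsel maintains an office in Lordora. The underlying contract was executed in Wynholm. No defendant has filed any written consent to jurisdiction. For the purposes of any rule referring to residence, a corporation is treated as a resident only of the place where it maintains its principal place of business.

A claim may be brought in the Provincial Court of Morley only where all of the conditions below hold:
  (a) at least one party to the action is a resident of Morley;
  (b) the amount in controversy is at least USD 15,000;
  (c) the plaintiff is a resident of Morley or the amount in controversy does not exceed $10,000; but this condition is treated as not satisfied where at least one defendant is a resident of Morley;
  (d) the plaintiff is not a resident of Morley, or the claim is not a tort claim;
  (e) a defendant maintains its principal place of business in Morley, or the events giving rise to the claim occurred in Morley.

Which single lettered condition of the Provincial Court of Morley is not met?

(e)

The Provincial Court of Morley:
  (a) Bram Jonquil resides in Morley. Condition met.
  (b) The amount in controversy is USD 36,000, which meets the $15,000 floor. Satisfied.
  (c) The plaintiff resides in Morley, so one alternative holds. And the carve-out is inapplicable — no defendant resides in Morley (they reside in Corria, Lordora, Corria). Met.
  (d) The claim is a contract claim, not a tort claim, so this disjunct is met. Met.
  (e) The corporate defendant(s) have their principal place of business in Corria, not Morley; the operative events occurred in Corria, not Morley — every alternative fails. Not met.
Only condition (e) fails.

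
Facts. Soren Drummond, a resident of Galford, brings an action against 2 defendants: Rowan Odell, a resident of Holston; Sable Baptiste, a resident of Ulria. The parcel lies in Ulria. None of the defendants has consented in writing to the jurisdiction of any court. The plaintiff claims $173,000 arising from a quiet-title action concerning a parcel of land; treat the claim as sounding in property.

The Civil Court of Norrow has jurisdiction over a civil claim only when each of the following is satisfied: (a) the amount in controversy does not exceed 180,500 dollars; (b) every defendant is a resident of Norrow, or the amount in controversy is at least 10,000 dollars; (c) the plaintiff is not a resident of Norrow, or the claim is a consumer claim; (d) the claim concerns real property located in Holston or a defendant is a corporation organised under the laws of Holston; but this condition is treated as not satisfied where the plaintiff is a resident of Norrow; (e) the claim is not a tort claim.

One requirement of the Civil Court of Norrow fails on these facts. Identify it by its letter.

The Civil Court of Norrow:
  (a) The amount in controversy is $173,000, within the 180,500 dollars ceiling. Met.
  (b) The amount in controversy is $173,000, which meets the USD 10,000 floor, so one alternative holds. Satisfied.
  (c) The plaintiff resides in Galford, which is not Norrow, so this disjunct is met. Satisfied.
  (d) The property lies in Ulria, not Holston; no defendant is a corporation — every alternative fails. Fails.
  (e) The claim is a property claim, not a tort claim. Met.
Only condition (d) fails.

(d)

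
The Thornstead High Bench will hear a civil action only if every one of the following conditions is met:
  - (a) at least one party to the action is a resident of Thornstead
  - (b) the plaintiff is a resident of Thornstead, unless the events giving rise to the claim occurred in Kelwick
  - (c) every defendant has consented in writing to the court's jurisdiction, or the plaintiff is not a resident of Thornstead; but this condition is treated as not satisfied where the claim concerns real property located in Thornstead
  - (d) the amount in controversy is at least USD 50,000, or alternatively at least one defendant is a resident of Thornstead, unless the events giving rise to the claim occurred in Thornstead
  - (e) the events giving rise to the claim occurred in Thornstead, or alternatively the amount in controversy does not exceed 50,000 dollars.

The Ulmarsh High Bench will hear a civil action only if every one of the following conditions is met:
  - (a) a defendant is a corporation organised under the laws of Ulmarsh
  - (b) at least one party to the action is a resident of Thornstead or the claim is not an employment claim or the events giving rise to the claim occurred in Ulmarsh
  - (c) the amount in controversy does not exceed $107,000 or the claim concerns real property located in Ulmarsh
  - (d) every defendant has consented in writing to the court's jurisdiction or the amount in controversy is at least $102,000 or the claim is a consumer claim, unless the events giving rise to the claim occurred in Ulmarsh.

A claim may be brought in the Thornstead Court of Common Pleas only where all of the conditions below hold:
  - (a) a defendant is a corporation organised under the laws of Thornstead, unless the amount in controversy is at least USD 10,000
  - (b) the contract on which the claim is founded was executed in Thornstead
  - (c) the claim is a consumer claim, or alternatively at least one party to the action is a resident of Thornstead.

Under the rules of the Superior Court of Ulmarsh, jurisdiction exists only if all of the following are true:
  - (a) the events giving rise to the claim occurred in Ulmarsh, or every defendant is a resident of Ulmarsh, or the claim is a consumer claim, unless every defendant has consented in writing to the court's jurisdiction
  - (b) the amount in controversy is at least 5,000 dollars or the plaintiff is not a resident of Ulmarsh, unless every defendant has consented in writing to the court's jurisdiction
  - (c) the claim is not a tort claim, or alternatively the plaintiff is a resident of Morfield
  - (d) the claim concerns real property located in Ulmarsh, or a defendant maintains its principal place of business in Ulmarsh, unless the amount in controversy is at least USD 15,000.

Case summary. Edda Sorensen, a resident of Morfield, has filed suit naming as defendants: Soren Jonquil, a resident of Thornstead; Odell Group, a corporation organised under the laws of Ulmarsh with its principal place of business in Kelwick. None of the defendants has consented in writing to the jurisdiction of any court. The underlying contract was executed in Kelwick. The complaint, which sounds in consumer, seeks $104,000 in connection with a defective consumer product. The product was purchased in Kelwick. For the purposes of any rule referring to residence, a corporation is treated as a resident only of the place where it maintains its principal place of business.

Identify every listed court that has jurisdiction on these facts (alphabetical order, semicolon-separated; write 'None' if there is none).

the Superior Court of Ulmarsh; the Ulmarsh High Bench

The Thornstead High Bench:
  (a) Soren Jonquil resides in Thornstead. Satisfied.
  (b) The plaintiff resides in Morfield, not Thornstead. However, the operative events occurred in Kelwick, so the 'unless' proviso supplies this condition. Condition met.
  (c) The plaintiff resides in Morfield, which is not Thornstead, so this disjunct is met. And the carve-out is inapplicable — the claim does not concern real property. Satisfied.
  (d) The amount in controversy is 104,000 dollars, which meets the USD 50,000 floor, so one alternative holds. Condition met.
  (e) The operative events occurred in Kelwick, not Thornstead; the amount in controversy is USD 104,000, above the $50,000 ceiling — none of the alternatives is met. Not met.
  → Not every requirement is met — no jurisdiction.
The Ulmarsh High Bench:
  (a) Odell Group is organised under the laws of Ulmarsh. Condition met.
  (b) Soren Jonquil resides in Thornstead, which satisfies one of the alternatives. Condition met.
  (c) The amount in controversy is USD 104,000, within the USD 107,000 ceiling, so this disjunct is met. Condition met.
  (d) The amount in controversy is USD 104,000, which meets the $102,000 floor, so this disjunct is met. Satisfied.
  → Jurisdiction lies.
The Thornstead Court of Common Pleas:
  (a) The corporate defendant(s) are organised in Ulmarsh, not Thornstead. The proviso rescues it, though: the amount in controversy is $104,000, which meets the USD 10,000 floor. Met.
  (b) The contract was executed in Kelwick, not Thornstead. Not met.
  (c) The claim is a consumer claim, so this disjunct is met. Satisfied.
  → No jurisdiction.
The Superior Court of Ulmarsh:
  (a) The claim is a consumer claim — that alternative is enough. Satisfied.
  (b) The amount in controversy is USD 104,000, which meets the $5,000 floor, so one alternative holds. Met.
  (c) The claim is a consumer claim, not a tort claim, which satisfies one of the alternatives. Condition met.
  (d) The claim does not concern real property; the corporate defendant(s) have their principal place of business in Kelwick, not Ulmarsh — none of the alternatives is met. However, the amount in controversy is USD 104,000, which meets the 15,000 dollars floor, so the 'unless' proviso supplies this condition. Condition met.
  → All conditions met; jurisdiction exists.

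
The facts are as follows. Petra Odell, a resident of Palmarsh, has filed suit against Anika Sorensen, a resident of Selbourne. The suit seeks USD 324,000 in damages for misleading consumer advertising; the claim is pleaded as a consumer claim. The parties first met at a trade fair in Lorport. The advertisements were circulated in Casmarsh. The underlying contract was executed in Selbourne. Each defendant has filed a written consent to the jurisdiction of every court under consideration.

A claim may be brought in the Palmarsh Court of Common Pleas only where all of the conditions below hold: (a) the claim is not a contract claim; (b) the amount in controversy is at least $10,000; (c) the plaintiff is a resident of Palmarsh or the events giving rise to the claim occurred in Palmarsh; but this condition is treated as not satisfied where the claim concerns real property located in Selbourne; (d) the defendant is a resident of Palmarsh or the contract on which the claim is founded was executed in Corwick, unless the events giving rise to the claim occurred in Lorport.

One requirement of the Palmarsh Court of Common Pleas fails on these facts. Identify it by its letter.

The Palmarsh Court of Common Pleas:
  (a) The claim is a consumer claim, not a contract claim. Condition met.
  (b) The amount in controversy is 324,000 dollars, which meets the USD 10,000 floor. Met.
  (c) The plaintiff resides in Palmarsh, which satisfies one of the alternatives. The carve-out does not apply: the claim does not concern real property. Satisfied.
  (d) The defendant resides in Selbourne, not Palmarsh; the contract was executed in Selbourne, not Corwick — every alternative fails. And the operative events occurred in Casmarsh, not Lorport, so the proviso does not save it. Fails.
Only condition (d) fails.

(d)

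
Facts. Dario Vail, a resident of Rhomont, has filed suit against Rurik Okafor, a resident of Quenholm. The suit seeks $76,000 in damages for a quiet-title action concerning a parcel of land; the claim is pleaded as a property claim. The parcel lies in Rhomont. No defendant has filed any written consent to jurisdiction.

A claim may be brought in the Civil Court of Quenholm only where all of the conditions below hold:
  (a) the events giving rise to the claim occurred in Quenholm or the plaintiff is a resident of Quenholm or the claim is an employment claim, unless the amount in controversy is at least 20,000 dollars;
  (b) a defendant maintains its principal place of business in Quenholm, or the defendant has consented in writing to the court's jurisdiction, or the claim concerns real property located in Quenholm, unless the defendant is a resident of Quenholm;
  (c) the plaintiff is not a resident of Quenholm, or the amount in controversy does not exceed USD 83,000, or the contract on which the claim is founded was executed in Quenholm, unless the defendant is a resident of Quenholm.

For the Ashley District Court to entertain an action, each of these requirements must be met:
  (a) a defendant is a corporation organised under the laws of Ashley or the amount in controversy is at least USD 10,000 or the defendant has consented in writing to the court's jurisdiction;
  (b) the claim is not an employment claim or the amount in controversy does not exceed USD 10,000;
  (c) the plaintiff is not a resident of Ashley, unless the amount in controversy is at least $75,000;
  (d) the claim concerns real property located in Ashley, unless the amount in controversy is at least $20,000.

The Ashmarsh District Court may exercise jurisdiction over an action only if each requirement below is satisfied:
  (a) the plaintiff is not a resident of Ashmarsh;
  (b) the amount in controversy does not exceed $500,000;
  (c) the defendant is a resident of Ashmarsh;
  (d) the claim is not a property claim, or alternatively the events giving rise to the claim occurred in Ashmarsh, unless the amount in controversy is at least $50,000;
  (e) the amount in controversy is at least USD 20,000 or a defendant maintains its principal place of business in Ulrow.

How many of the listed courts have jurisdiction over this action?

2

The Civil Court of Quenholm:
  (a) The operative events occurred in Rhomont, not Quenholm; the plaintiff resides in Rhomont, not Quenholm; the claim is a property claim, not an employment claim — no alternative holds. But the amount in controversy is USD 76,000, which meets the USD 20,000 floor, and the 'unless' clause therefore excuses the requirement. Condition met.
  (b) No defendant is a corporation; no such written consent has been filed; the property lies in Rhomont, not Quenholm — none of the alternatives is met. The proviso rescues it, though: the defendant resides in Quenholm. Condition met.
  (c) The plaintiff resides in Rhomont, which is not Quenholm, so this disjunct is met. Met.
  → Jurisdiction lies.
The Ashley District Court:
  (a) The amount in controversy is $76,000, which meets the $10,000 floor, so one alternative holds. Met.
  (b) The claim is a property claim, not an employment claim — that alternative is enough. Condition met.
  (c) The plaintiff resides in Rhomont, which is not Ashley. Condition met.
  (d) The property lies in Rhomont, not Ashley. The proviso rescues it, though: the amount in controversy is 76,000 dollars, which meets the $20,000 floor. Met.
  → Jurisdiction lies.
The Ashmarsh District Court:
  (a) The plaintiff resides in Rhomont, which is not Ashmarsh. Satisfied.
  (b) The amount in controversy is 76,000 dollars, within the USD 500,000 ceiling. Met.
  (c) The defendant resides in Quenholm, not Ashmarsh. Not met.
  (d) The claim is a property claim; the operative events occurred in Rhomont, not Ashmarsh — every alternative fails. The proviso rescues it, though: the amount in controversy is 76,000 dollars, which meets the $50,000 floor. Satisfied.
  (e) The amount in controversy is 76,000 dollars, which meets the 20,000 dollars floor — that alternative is enough. Met.
  → At least one condition fails; no jurisdiction.
Courts with jurisdiction: the Civil Court of Quenholm, the Ashley District Court — 2 in total.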